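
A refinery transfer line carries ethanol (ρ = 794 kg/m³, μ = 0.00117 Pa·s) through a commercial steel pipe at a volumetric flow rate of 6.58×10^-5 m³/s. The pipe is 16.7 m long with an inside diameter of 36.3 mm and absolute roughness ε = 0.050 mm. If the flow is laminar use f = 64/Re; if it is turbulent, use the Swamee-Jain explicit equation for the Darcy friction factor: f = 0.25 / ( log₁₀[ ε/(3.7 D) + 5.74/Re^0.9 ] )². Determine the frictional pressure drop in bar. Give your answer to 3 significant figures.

ΔP ≈ 3.02×10^-4 bar

Cross-sectional area A = πD²/4 = π(0.0363)²/4 = 0.001035 m²; mean velocity V = Q/A = 6.58e-05/0.001035 = 0.06358 m/s.
Reynolds number Re = ρVD/μ = 794 · 0.06358 · 0.0363 / 0.00117 = 1566.
Re < 2300 → laminar flow, so f = 64/Re = 64/1566 = 0.04086 (the turbulent correlation is not needed).
Darcy-Weisbach: ΔP = f(L/D)(ρV²/2) = 0.04086·(16.7/0.0363)·(794·0.06358²/2) = 0.04086·460.1·1.605 = 30.17 Pa.
ΔP = 30.17 Pa = 3.02×10^-4 bar.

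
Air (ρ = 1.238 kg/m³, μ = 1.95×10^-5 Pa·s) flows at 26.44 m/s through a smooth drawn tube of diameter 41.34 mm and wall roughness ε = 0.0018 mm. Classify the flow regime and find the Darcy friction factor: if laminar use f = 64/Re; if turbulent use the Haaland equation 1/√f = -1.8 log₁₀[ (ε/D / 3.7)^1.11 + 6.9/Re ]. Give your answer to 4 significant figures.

f ≈ 0.01941

Re = ρVD/μ = 1.238·26.44·0.04134/1.95e-05 = 6.939e+04.
Re > 4000 → turbulent. ε/D = 1.8e-06/0.04134 = 4.35e-05; Haaland: 1/√f = -1.8 log₁₀[3.38e-06 + 9.94e-05] = 7.178, so f = 0.01941.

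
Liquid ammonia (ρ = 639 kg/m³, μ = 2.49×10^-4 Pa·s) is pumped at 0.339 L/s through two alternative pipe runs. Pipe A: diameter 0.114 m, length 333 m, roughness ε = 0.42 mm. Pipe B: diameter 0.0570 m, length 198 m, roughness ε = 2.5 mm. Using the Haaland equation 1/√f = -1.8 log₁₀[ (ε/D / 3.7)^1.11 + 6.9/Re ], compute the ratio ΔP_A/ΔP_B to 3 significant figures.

Pipe A: V = Q/A = 0.000339/0.01021 = 0.03321 m/s; Re = 9716; ε/D = 0.00368; Haaland → f = 0.03596; ΔP_A = f(L/D)(ρV²/2) = 37.02 Pa.
Pipe B: V = Q/A = 0.000339/0.002552 = 0.1328 m/s; Re = 1.943e+04; ε/D = 0.0439; Haaland → f = 0.06885; ΔP_B = f(L/D)(ρV²/2) = 1349 Pa.
ΔP_A/ΔP_B = 37.02/1349 = 0.0275.

ΔP_A/ΔP_B ≈ 0.0275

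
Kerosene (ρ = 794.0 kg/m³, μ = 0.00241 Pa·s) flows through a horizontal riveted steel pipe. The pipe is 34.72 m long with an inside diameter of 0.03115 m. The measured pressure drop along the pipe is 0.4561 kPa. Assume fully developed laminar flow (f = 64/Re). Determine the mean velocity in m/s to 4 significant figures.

For laminar flow, f = 64/Re with Re = ρVD/μ, so Darcy-Weisbach reduces to ΔP = 32μLV/D². Solving for V: V = ΔP·D²/(32μL) = 456.1·(0.03115)²/(32·0.00241·34.72) = 0.1653 m/s.
Check: Re = ρVD/μ = 794·0.1653·0.03115/0.00241 = 1696 < 2300, so the laminar assumption holds.

V ≈ 0.1653 m/s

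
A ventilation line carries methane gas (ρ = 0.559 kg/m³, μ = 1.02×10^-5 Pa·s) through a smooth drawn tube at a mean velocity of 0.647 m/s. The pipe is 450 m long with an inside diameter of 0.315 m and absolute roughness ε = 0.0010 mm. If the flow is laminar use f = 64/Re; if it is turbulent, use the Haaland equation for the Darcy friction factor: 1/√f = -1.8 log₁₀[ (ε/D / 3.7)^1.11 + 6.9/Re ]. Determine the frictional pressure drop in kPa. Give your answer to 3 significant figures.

ΔP ≈ 0.00501 kPa

Reynolds number Re = ρVD/μ = 0.559 · 0.647 · 0.315 / 1.02e-05 = 1.117e+04.
Re > 4000 → turbulent. Relative roughness ε/D = 1e-06/0.315 = 3.17e-06. Haaland: 1/√f = -1.8 log₁₀[(3.17e-06/3.7)^1.11 + 6.9/1.117e+04] = -1.8 log₁₀[1.85e-07 + 0.000618] = 5.776, so f = 0.02997.
Darcy-Weisbach: ΔP = f(L/D)(ρV²/2) = 0.02997·(450/0.315)·(0.559·0.647²/2) = 0.02997·1429·0.117 = 5.01 Pa.
ΔP = 5.01 Pa = 0.00501 kPa.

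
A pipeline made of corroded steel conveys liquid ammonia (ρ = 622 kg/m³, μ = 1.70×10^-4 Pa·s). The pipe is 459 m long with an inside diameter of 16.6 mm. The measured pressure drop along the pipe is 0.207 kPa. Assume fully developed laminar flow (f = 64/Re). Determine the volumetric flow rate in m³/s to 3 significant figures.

Q ≈ 4.94×10^-6 m³/s

For laminar flow, f = 64/Re with Re = ρVD/μ, so Darcy-Weisbach reduces to ΔP = 32μLV/D². Solving for V: V = ΔP·D²/(32μL) = 207·(0.0166)²/(32·0.00017·459) = 0.02284 m/s.
Check: Re = ρVD/μ = 622·0.02284·0.0166/0.00017 = 1387 < 2300, so the laminar assumption holds.
Q = V·A = 0.02284·(π/4·0.0166²) = 4.944e-06 m³/s = 4.94×10^-6 m³/s.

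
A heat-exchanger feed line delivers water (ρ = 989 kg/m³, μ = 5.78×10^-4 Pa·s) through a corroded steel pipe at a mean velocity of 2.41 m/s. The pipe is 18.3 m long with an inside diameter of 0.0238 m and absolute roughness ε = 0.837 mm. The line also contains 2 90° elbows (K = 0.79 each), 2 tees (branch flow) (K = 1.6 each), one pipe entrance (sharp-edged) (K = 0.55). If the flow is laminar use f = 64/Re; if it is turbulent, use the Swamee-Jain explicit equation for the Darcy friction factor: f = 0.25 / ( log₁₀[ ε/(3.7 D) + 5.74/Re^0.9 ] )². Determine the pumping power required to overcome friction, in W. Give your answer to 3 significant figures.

P ≈ 162 W

Reynolds number Re = ρVD/μ = 989 · 2.41 · 0.0238 / 0.000578 = 9.814e+04.
Re > 4000 → turbulent. Relative roughness ε/D = 0.000837/0.0238 = 0.0352. Swamee-Jain: f = 0.25/(log₁₀[0.0352/3.7 + 5.74/9.814e+04^0.9])² = 0.25/(log₁₀[0.0095 + 0.000185])² = 0.25/(-2.014)² = 0.06165.
Total minor-loss coefficient ΣK = 2·0.79 + 2·1.6 + 1·0.55 = 5.33.
ΔP = [f·L/D + ΣK]·(ρV²/2) = [0.06165·18.3/0.0238 + 5.33]·(989·2.41²/2) = [47.41 + 5.33]·2872 = 1.515e+05 Pa.
Q = V·A = 2.41·0.0004449 = 0.001072 m³/s.
Pumping power P = QΔP = 0.001072·1.515e+05 = 162.4 W = 162 W.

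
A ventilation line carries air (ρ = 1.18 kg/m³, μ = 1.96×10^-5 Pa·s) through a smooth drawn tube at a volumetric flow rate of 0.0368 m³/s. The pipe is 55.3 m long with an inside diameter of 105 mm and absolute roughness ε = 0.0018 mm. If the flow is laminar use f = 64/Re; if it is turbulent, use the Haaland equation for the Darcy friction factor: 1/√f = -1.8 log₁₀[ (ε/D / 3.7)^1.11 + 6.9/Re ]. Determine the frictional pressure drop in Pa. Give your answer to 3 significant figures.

ΔP ≈ 135 Pa

Cross-sectional area A = πD²/4 = π(0.105)²/4 = 0.008659 m²; mean velocity V = Q/A = 0.0368/0.008659 = 4.25 m/s.
Reynolds number Re = ρVD/μ = 1.18 · 4.25 · 0.105 / 1.96e-05 = 2.687e+04.
Re > 4000 → turbulent. Relative roughness ε/D = 1.8e-06/0.105 = 1.71e-05. Haaland: 1/√f = -1.8 log₁₀[(1.71e-05/3.7)^1.11 + 6.9/2.687e+04] = -1.8 log₁₀[1.2e-06 + 0.000257] = 6.459, so f = 0.02397.
Darcy-Weisbach: ΔP = f(L/D)(ρV²/2) = 0.02397·(55.3/0.105)·(1.18·4.25²/2) = 0.02397·526.7·10.66 = 134.5 Pa.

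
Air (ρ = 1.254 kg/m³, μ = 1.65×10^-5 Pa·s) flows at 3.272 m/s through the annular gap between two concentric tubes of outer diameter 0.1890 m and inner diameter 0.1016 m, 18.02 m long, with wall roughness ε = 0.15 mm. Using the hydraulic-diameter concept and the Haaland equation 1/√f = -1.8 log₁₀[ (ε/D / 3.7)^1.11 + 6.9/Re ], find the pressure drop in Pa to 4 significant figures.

ΔP ≈ 39.54 Pa

Hydraulic diameter D_h = 4A/P = D_o - D_i = 0.189 - 0.1016 = 0.0874 m.
Re = ρVD_h/μ = 1.254·3.272·0.0874/1.65e-05 = 2.173e+04.
ε/D_h = 0.00015/0.0874 = 0.00172; Haaland gives 1/√f = -1.8 log₁₀[0.000199+0.000317] = 5.916, so f = 0.02857.
ΔP = f(L/D_h)(ρV²/2) = 0.02857·18.02/0.0874·6.713 = 39.54 Pa.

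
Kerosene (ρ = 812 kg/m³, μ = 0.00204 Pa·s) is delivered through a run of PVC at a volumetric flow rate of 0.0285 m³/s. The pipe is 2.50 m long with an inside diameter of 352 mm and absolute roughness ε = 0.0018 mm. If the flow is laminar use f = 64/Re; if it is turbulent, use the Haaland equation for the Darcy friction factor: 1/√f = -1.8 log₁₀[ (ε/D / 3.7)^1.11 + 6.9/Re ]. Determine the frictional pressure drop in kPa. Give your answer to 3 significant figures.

ΔP ≈ 0.00536 kPa

Cross-sectional area A = πD²/4 = π(0.352)²/4 = 0.09731 m²; mean velocity V = Q/A = 0.0285/0.09731 = 0.2929 m/s.
Reynolds number Re = ρVD/μ = 812 · 0.2929 · 0.352 / 0.00204 = 4.103e+04.
Re > 4000 → turbulent. Relative roughness ε/D = 1.8e-06/0.352 = 5.11e-06. Haaland: 1/√f = -1.8 log₁₀[(5.11e-06/3.7)^1.11 + 6.9/4.103e+04] = -1.8 log₁₀[3.13e-07 + 0.000168] = 6.792, so f = 0.02168.
Darcy-Weisbach: ΔP = f(L/D)(ρV²/2) = 0.02168·(2.5/0.352)·(812·0.2929²/2) = 0.02168·7.102·34.82 = 5.361 Pa.
ΔP = 5.361 Pa = 0.00536 kPa.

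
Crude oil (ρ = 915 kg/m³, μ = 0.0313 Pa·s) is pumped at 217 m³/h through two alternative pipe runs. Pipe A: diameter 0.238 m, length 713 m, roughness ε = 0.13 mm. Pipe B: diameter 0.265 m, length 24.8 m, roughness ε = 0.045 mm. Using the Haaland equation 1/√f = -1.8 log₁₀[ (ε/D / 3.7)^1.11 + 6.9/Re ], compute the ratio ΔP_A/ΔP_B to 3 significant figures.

Pipe A: V = Q/A = 0.06028/0.04449 = 1.355 m/s; Re = 9427; ε/D = 0.000546; Haaland → f = 0.03204; ΔP_A = f(L/D)(ρV²/2) = 8.063e+04 Pa.
Pipe B: V = Q/A = 0.06028/0.05515 = 1.093 m/s; Re = 8466; ε/D = 0.00017; Haaland → f = 0.03252; ΔP_B = f(L/D)(ρV²/2) = 1663 Pa.
ΔP_A/ΔP_B = 8.063e+04/1663 = 48.5.

ΔP_A/ΔP_B ≈ 48.5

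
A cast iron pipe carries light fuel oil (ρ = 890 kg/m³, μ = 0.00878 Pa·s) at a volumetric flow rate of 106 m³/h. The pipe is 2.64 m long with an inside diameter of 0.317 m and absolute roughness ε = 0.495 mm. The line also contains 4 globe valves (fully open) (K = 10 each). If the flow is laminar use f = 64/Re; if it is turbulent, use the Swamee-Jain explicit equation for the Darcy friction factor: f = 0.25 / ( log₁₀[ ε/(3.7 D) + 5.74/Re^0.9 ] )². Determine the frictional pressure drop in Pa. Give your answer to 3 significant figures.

ΔP ≈ 2490 Pa

Q = 106 m³/h = 106/3600 = 0.02944 m³/s.
Cross-sectional area A = πD²/4 = π(0.317)²/4 = 0.07892 m²; mean velocity V = Q/A = 0.02944/0.07892 = 0.3731 m/s.
Reynolds number Re = ρVD/μ = 890 · 0.3731 · 0.317 / 0.00878 = 1.199e+04.
Re > 4000 → turbulent. Relative roughness ε/D = 0.000495/0.317 = 0.00156. Swamee-Jain: f = 0.25/(log₁₀[0.00156/3.7 + 5.74/1.199e+04^0.9])² = 0.25/(log₁₀[0.000422 + 0.00122])² = 0.25/(-2.783)² = 0.03227.
Total minor-loss coefficient ΣK = 4·10 = 40.
ΔP = [f·L/D + ΣK]·(ρV²/2) = [0.03227·2.64/0.317 + 40]·(890·0.3731²/2) = [0.2687 + 40]·61.94 = 2494 Pa.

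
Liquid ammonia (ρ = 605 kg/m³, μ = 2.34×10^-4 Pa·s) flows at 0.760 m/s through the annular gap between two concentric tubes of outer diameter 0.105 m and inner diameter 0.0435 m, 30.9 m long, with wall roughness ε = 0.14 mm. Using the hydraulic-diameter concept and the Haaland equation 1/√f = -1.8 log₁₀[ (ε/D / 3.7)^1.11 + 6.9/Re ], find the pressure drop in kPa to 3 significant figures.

ΔP ≈ 2.24 kPa

Hydraulic diameter D_h = 4A/P = D_o - D_i = 0.105 - 0.0435 = 0.0615 m.
Re = ρVD_h/μ = 605·0.76·0.0615/0.000234 = 1.208e+05.
ε/D_h = 0.00014/0.0615 = 0.00228; Haaland gives 1/√f = -1.8 log₁₀[0.000273+5.71e-05] = 6.267, so f = 0.02546.
ΔP = f(L/D_h)(ρV²/2) = 0.02546·30.9/0.0615·174.7 = 2235 Pa.
ΔP = 2.24 kPa.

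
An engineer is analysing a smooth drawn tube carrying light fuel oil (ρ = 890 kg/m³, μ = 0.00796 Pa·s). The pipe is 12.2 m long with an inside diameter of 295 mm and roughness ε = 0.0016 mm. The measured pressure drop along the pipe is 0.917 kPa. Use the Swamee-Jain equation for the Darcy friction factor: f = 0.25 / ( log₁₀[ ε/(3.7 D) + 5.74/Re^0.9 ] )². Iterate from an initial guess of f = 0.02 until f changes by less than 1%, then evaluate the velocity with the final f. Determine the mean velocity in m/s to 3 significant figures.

V ≈ 1.55 m/s

Rearranging Darcy-Weisbach: V = √(2·ΔP·D/(f·L·ρ)). With ε/D = 1.6e-06/0.295 = 5.42e-06, iterate starting from f = 0.02:
  f = 0.02 → V = √(2·917·0.295/(0.02·12.2·890)) = 1.578 m/s; Re = ρVD/μ = 5.206e+04; f → 0.0206
  f = 0.0206 → V = 1.555 m/s; Re = 5.13e+04; f → 0.02066
Converged (Δf/f < 1%). With the final f = 0.02066: V = √(2·917·0.295/(0.02066·12.2·890)) = 1.553 m/s.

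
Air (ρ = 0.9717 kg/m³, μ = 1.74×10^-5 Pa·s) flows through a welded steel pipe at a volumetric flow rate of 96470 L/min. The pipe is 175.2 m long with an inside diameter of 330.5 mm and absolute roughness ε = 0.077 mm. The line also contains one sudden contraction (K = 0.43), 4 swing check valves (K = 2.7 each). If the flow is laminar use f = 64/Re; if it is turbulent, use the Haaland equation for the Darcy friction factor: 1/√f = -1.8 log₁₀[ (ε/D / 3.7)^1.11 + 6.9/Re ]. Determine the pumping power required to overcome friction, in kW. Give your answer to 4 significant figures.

Q = 96470 L/min = 96470/60000 = 1.608 m³/s.
Cross-sectional area A = πD²/4 = π(0.3305)²/4 = 0.08579 m²; mean velocity V = Q/A = 1.608/0.08579 = 18.74 m/s.
Reynolds number Re = ρVD/μ = 0.9717 · 18.74 · 0.3305 / 1.74e-05 = 3.459e+05.
Re > 4000 → turbulent. Relative roughness ε/D = 7.7e-05/0.3305 = 0.000233. Haaland: 1/√f = -1.8 log₁₀[(0.000233/3.7)^1.11 + 6.9/3.459e+05] = -1.8 log₁₀[2.17e-05 + 1.99e-05] = 7.884, so f = 0.01609.
Total minor-loss coefficient ΣK = 1·0.43 + 4·2.7 = 11.2.
ΔP = [f·L/D + ΣK]·(ρV²/2) = [0.01609·175.2/0.3305 + 11.2]·(0.9717·18.74²/2) = [8.528 + 11.2]·170.7 = 3372 Pa.
Pumping power P = QΔP = 1.608·3372 = 5421.3 W = 5.421 kW.

P ≈ 5.421 kW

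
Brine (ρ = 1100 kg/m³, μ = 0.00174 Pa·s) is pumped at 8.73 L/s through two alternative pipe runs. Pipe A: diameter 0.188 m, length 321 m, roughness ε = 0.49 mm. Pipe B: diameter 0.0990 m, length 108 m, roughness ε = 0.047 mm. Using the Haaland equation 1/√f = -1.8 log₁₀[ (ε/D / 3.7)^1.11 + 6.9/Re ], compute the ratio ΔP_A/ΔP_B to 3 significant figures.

Pipe A: V = Q/A = 0.00873/0.02776 = 0.3145 m/s; Re = 3.738e+04; ε/D = 0.00261; Haaland → f = 0.02835; ΔP_A = f(L/D)(ρV²/2) = 2633 Pa.
Pipe B: V = Q/A = 0.00873/0.007698 = 1.134 m/s; Re = 7.098e+04; ε/D = 0.000475; Haaland → f = 0.02095; ΔP_B = f(L/D)(ρV²/2) = 1.617e+04 Pa.
ΔP_A/ΔP_B = 2633/1.617e+04 = 0.163.

ΔP_A/ΔP_B ≈ 0.163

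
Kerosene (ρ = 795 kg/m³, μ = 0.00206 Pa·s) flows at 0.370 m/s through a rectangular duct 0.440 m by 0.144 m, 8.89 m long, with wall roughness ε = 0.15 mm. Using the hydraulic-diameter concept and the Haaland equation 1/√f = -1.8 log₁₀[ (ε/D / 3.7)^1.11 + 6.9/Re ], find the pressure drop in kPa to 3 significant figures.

Hydraulic diameter D_h = 4A/P = 4·(0.44·0.144)/(2·(0.44+0.144)) = 0.2534/1.168 = 0.217 m.
Re = ρVD_h/μ = 795·0.37·0.217/0.00206 = 3.098e+04.
ε/D_h = 0.00015/0.217 = 0.000691; Haaland gives 1/√f = -1.8 log₁₀[7.27e-05+0.000223] = 6.353, so f = 0.02477.
ΔP = f(L/D_h)(ρV²/2) = 0.02477·8.89/0.217·54.42 = 55.23 Pa.
ΔP = 0.0552 kPa.

ΔP ≈ 0.0552 kPa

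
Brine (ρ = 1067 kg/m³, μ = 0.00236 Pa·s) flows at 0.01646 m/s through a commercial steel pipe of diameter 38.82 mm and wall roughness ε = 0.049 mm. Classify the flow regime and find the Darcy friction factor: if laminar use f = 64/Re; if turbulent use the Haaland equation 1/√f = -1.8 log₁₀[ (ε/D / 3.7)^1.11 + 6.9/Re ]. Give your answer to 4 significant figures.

Re = ρVD/μ = 1067·0.01646·0.03882/0.00236 = 288.9.
Re < 2300 → laminar, so f = 64/Re = 0.2215 (roughness is irrelevant in laminar flow).

f ≈ 0.2215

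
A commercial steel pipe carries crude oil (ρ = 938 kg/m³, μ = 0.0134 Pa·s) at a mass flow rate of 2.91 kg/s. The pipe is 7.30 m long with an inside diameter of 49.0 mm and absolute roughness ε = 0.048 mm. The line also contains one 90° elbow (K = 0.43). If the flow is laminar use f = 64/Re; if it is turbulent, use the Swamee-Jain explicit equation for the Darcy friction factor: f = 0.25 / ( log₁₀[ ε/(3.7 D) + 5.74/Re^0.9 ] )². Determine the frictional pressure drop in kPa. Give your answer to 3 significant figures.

A = πD²/4 = π(0.049)²/4 = 0.001886 m²; mean velocity V = ṁ/(ρA) = 2.91/(938 · 0.001886) = 1.645 m/s.
Reynolds number Re = ρVD/μ = 938 · 1.645 · 0.049 / 0.0134 = 5643.
Re > 4000 → turbulent. Relative roughness ε/D = 4.8e-05/0.049 = 0.00098. Swamee-Jain: f = 0.25/(log₁₀[0.00098/3.7 + 5.74/5643^0.9])² = 0.25/(log₁₀[0.000265 + 0.00241])² = 0.25/(-2.572)² = 0.03779.
Total minor-loss coefficient ΣK = 1·0.43 = 0.43.
ΔP = [f·L/D + ΣK]·(ρV²/2) = [0.03779·7.3/0.049 + 0.43]·(938·1.645²/2) = [5.629 + 0.43]·1269 = 7691 Pa.
ΔP = 7691 Pa = 7.69 kPa.

ΔP ≈ 7.69 kPa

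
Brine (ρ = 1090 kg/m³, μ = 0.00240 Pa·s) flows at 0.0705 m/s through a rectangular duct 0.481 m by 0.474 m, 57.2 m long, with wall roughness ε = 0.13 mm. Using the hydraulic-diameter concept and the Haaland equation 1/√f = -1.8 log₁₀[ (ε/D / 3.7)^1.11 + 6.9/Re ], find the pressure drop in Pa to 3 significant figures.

Hydraulic diameter D_h = 4A/P = 4·(0.481·0.474)/(2·(0.481+0.474)) = 0.912/1.91 = 0.4775 m.
Re = ρVD_h/μ = 1090·0.0705·0.4775/0.0024 = 1.529e+04.
ε/D_h = 0.00013/0.4775 = 0.000272; Haaland gives 1/√f = -1.8 log₁₀[2.58e-05+0.000451] = 5.978, so f = 0.02798.
ΔP = f(L/D_h)(ρV²/2) = 0.02798·57.2/0.4775·2.709 = 9.079 Pa.

ΔP ≈ 9.08 Pa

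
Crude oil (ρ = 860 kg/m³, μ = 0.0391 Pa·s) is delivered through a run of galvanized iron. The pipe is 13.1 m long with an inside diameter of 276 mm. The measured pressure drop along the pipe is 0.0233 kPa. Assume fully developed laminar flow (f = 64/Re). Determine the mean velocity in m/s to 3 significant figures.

V ≈ 0.108 m/s

For laminar flow, f = 64/Re with Re = ρVD/μ, so Darcy-Weisbach reduces to ΔP = 32μLV/D². Solving for V: V = ΔP·D²/(32μL) = 23.3·(0.276)²/(32·0.0391·13.1) = 0.1083 m/s.
Check: Re = ρVD/μ = 860·0.1083·0.276/0.0391 = 657.4 < 2300, so the laminar assumption holds.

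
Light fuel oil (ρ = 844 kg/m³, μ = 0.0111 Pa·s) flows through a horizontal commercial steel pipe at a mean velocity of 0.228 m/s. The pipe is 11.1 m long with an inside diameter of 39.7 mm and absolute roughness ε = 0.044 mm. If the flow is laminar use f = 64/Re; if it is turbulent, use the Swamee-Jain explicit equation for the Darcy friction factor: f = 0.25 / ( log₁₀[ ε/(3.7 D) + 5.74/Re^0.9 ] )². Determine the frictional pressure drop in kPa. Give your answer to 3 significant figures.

ΔP ≈ 0.570 kPa

Reynolds number Re = ρVD/μ = 844 · 0.228 · 0.0397 / 0.0111 = 688.2.
Re < 2300 → laminar flow, so f = 64/Re = 64/688.2 = 0.09299 (the turbulent correlation is not needed).
Darcy-Weisbach: ΔP = f(L/D)(ρV²/2) = 0.09299·(11.1/0.0397)·(844·0.228²/2) = 0.09299·279.6·21.94 = 570.4 Pa.
ΔP = 570.4 Pa = 0.570 kPa.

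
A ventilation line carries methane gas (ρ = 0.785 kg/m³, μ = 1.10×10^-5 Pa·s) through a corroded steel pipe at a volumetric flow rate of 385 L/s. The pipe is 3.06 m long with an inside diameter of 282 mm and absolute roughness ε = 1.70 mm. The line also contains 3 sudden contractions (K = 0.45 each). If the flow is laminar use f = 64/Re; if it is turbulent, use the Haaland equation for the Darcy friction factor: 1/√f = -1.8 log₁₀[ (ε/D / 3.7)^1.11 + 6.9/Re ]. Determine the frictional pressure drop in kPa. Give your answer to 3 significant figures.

Q = 385 L/s = 385/1000 = 0.385 m³/s.
Cross-sectional area A = πD²/4 = π(0.282)²/4 = 0.06246 m²; mean velocity V = Q/A = 0.385/0.06246 = 6.164 m/s.
Reynolds number Re = ρVD/μ = 0.785 · 6.164 · 0.282 / 1.1e-05 = 1.241e+05.
Re > 4000 → turbulent. Relative roughness ε/D = 0.0017/0.282 = 0.00603. Haaland: 1/√f = -1.8 log₁₀[(0.00603/3.7)^1.11 + 6.9/1.241e+05] = -1.8 log₁₀[0.000804 + 5.56e-05] = 5.518, so f = 0.03284.
Total minor-loss coefficient ΣK = 3·0.45 = 1.35.
ΔP = [f·L/D + ΣK]·(ρV²/2) = [0.03284·3.06/0.282 + 1.35]·(0.785·6.164²/2) = [0.3564 + 1.35]·14.91 = 25.45 Pa.
ΔP = 25.45 Pa = 0.0254 kPa.

ΔP ≈ 0.0254 kPa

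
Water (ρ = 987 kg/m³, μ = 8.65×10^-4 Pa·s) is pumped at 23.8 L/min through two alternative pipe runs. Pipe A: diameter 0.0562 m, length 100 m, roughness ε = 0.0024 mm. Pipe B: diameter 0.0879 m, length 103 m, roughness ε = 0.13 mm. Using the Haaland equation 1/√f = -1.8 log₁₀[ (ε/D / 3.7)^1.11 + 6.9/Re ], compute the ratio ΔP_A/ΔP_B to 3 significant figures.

Pipe A: V = Q/A = 0.0003967/0.002481 = 0.1599 m/s; Re = 1.025e+04; ε/D = 4.27e-05; Haaland → f = 0.03072; ΔP_A = f(L/D)(ρV²/2) = 689.7 Pa.
Pipe B: V = Q/A = 0.0003967/0.006068 = 0.06537 m/s; Re = 6556; ε/D = 0.00148; Haaland → f = 0.03637; ΔP_B = f(L/D)(ρV²/2) = 89.87 Pa.
ΔP_A/ΔP_B = 689.7/89.87 = 7.67.

ΔP_A/ΔP_B ≈ 7.67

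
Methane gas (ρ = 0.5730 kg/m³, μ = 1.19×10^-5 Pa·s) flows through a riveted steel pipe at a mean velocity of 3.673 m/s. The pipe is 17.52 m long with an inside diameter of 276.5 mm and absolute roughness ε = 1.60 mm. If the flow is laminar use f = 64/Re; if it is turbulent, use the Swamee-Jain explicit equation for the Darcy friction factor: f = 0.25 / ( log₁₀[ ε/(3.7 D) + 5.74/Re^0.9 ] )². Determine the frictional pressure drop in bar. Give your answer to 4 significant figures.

Reynolds number Re = ρVD/μ = 0.573 · 3.673 · 0.2765 / 1.19e-05 = 4.89e+04.
Re > 4000 → turbulent. Relative roughness ε/D = 0.0016/0.2765 = 0.00579. Swamee-Jain: f = 0.25/(log₁₀[0.00579/3.7 + 5.74/4.89e+04^0.9])² = 0.25/(log₁₀[0.00156 + 0.000346])² = 0.25/(-2.719)² = 0.03381.
Darcy-Weisbach: ΔP = f(L/D)(ρV²/2) = 0.03381·(17.52/0.2765)·(0.573·3.673²/2) = 0.03381·63.36·3.865 = 8.281 Pa.
ΔP = 8.281 Pa = 8.281×10^-5 bar.

ΔP ≈ 8.281×10^-5 bar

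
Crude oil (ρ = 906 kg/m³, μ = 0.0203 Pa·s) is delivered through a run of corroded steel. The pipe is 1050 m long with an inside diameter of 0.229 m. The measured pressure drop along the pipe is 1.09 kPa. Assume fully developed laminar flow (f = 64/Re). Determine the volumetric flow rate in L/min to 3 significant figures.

For laminar flow, f = 64/Re with Re = ρVD/μ, so Darcy-Weisbach reduces to ΔP = 32μLV/D². Solving for V: V = ΔP·D²/(32μL) = 1090·(0.229)²/(32·0.0203·1050) = 0.0838 m/s.
Check: Re = ρVD/μ = 906·0.0838·0.229/0.0203 = 856.5 < 2300, so the laminar assumption holds.
Q = V·A = 0.0838·(π/4·0.229²) = 0.003452 m³/s = 207 L/min.

Q ≈ 207 L/min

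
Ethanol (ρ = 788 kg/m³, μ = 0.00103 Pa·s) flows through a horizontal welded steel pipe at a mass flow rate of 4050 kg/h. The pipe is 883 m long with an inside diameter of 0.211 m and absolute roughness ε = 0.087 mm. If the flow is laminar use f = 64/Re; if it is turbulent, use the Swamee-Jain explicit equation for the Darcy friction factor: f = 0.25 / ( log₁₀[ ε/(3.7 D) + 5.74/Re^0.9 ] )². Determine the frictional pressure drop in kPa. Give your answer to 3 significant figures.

ΔP ≈ 0.0974 kPa

ṁ = 4050 kg/h = 4050/3600 = 1.125 kg/s.
A = πD²/4 = π(0.211)²/4 = 0.03497 m²; mean velocity V = ṁ/(ρA) = 1.125/(788 · 0.03497) = 0.04083 m/s.
Reynolds number Re = ρVD/μ = 788 · 0.04083 · 0.211 / 0.00103 = 6591.
Re > 4000 → turbulent. Relative roughness ε/D = 8.7e-05/0.211 = 0.000412. Swamee-Jain: f = 0.25/(log₁₀[0.000412/3.7 + 5.74/6591^0.9])² = 0.25/(log₁₀[0.000111 + 0.0021])² = 0.25/(-2.656)² = 0.03545.
Darcy-Weisbach: ΔP = f(L/D)(ρV²/2) = 0.03545·(883/0.211)·(788·0.04083²/2) = 0.03545·4185·0.6568 = 97.43 Pa.
ΔP = 97.43 Pa = 0.0974 kPa.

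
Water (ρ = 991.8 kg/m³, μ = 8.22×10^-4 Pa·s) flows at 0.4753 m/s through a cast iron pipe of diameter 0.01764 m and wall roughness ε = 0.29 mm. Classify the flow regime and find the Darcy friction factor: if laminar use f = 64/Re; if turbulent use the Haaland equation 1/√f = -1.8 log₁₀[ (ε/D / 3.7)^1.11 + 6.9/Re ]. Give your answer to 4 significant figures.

Re = ρVD/μ = 991.8·0.4753·0.01764/0.000822 = 1.012e+04.
Re > 4000 → turbulent. ε/D = 0.00029/0.01764 = 0.0164; Haaland: 1/√f = -1.8 log₁₀[0.00245 + 0.000682] = 4.508, so f = 0.04921.

f ≈ 0.04921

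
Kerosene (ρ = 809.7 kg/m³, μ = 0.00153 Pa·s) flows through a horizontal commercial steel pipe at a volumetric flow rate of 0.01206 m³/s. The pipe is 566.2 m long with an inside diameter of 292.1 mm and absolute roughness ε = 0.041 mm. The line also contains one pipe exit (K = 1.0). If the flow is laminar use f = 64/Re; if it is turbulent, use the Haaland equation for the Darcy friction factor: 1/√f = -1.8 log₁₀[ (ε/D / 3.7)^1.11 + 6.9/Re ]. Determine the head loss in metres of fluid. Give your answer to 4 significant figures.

h_f ≈ 0.07852 m

Cross-sectional area A = πD²/4 = π(0.2921)²/4 = 0.06701 m²; mean velocity V = Q/A = 0.01206/0.06701 = 0.18 m/s.
Reynolds number Re = ρVD/μ = 809.7 · 0.18 · 0.2921 / 0.00153 = 2.782e+04.
Re > 4000 → turbulent. Relative roughness ε/D = 4.1e-05/0.2921 = 0.00014. Haaland: 1/√f = -1.8 log₁₀[(0.00014/3.7)^1.11 + 6.9/2.782e+04] = -1.8 log₁₀[1.24e-05 + 0.000248] = 6.452, so f = 0.02402.
Total minor-loss coefficient ΣK = 1·1 = 1.
ΔP = [f·L/D + ΣK]·(ρV²/2) = [0.02402·566.2/0.2921 + 1]·(809.7·0.18²/2) = [46.57 + 1]·13.11 = 623.7 Pa.
Head loss h_f = ΔP/(ρg) = 623.7/(809.7·9.81) = 0.07852 m.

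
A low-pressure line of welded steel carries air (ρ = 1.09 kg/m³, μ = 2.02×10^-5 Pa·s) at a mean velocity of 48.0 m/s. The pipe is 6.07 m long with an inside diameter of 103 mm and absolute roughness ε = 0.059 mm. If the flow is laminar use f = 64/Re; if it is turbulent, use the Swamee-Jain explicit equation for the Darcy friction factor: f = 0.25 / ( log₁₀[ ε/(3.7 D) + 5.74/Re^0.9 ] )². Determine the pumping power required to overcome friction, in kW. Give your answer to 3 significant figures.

Reynolds number Re = ρVD/μ = 1.09 · 48 · 0.103 / 2.02e-05 = 2.668e+05.
Re > 4000 → turbulent. Relative roughness ε/D = 5.9e-05/0.103 = 0.000573. Swamee-Jain: f = 0.25/(log₁₀[0.000573/3.7 + 5.74/2.668e+05^0.9])² = 0.25/(log₁₀[0.000155 + 7.51e-05])² = 0.25/(-3.639)² = 0.01888.
Darcy-Weisbach: ΔP = f(L/D)(ρV²/2) = 0.01888·(6.07/0.103)·(1.09·48²/2) = 0.01888·58.93·1256 = 1397 Pa.
Q = V·A = 48·0.008332 = 0.3999 m³/s.
Pumping power P = QΔP = 0.3999·1397 = 558.9 W = 0.559 kW.

P ≈ 0.559 kW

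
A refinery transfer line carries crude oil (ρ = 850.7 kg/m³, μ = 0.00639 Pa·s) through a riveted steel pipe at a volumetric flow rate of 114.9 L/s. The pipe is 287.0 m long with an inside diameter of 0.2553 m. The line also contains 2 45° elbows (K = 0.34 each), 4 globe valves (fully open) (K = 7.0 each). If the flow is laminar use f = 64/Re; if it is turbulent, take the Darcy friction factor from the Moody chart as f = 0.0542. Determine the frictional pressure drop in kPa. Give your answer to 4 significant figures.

Q = 114.9 L/s = 114.9/1000 = 0.1149 m³/s.
Cross-sectional area A = πD²/4 = π(0.2553)²/4 = 0.05119 m²; mean velocity V = Q/A = 0.1149/0.05119 = 2.245 m/s.
Reynolds number Re = ρVD/μ = 850.7 · 2.245 · 0.2553 / 0.00639 = 7.629e+04.
Re > 4000 → turbulent; use the Moody-chart value f = 0.0542.
Total minor-loss coefficient ΣK = 2·0.34 + 4·7 = 28.7.
ΔP = [f·L/D + ΣK]·(ρV²/2) = [0.0542·287/0.2553 + 28.7]·(850.7·2.245²/2) = [60.93 + 28.7]·2143 = 1.92e+05 Pa.
ΔP = 1.92e+05 Pa = 192.0 kPa.

ΔP ≈ 192.0 kPa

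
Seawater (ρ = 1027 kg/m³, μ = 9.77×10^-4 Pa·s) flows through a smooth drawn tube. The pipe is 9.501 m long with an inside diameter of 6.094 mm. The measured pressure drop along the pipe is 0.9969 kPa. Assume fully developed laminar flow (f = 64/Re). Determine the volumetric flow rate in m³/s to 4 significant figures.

Q ≈ 3.635×10^-6 m³/s

For laminar flow, f = 64/Re with Re = ρVD/μ, so Darcy-Weisbach reduces to ΔP = 32μLV/D². Solving for V: V = ΔP·D²/(32μL) = 996.9·(0.006094)²/(32·0.000977·9.501) = 0.1246 m/s.
Check: Re = ρVD/μ = 1027·0.1246·0.006094/0.000977 = 798.4 < 2300, so the laminar assumption holds.
Q = V·A = 0.1246·(π/4·0.006094²) = 3.635e-06 m³/s = 3.635×10^-6 m³/s.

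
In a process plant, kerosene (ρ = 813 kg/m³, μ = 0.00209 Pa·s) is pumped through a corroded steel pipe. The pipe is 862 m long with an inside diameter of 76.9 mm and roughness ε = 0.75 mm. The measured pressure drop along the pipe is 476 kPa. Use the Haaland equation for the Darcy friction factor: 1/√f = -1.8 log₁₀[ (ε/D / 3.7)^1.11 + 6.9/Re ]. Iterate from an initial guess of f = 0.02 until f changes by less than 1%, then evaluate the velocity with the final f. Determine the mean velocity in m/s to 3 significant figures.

V ≈ 1.64 m/s

Rearranging Darcy-Weisbach: V = √(2·ΔP·D/(f·L·ρ)). With ε/D = 0.00075/0.0769 = 0.00975, iterate starting from f = 0.02:
  f = 0.02 → V = √(2·4.76e+05·0.0769/(0.02·862·813)) = 2.285 m/s; Re = ρVD/μ = 6.837e+04; f → 0.03848
  f = 0.03848 → V = 1.648 m/s; Re = 4.928e+04; f → 0.0388
Converged (Δf/f < 1%). With the final f = 0.0388: V = √(2·4.76e+05·0.0769/(0.0388·862·813)) = 1.641 m/s.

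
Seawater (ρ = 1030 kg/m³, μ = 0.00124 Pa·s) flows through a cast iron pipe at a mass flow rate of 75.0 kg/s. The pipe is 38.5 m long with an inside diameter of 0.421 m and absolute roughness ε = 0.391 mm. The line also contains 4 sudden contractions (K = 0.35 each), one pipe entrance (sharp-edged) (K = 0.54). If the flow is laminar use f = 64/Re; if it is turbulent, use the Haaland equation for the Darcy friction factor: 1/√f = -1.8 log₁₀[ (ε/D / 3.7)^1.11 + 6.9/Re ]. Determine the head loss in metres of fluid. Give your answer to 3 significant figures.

h_f ≈ 0.0535 m

A = πD²/4 = π(0.421)²/4 = 0.1392 m²; mean velocity V = ṁ/(ρA) = 75/(1030 · 0.1392) = 0.5231 m/s.
Reynolds number Re = ρVD/μ = 1030 · 0.5231 · 0.421 / 0.00124 = 1.829e+05.
Re > 4000 → turbulent. Relative roughness ε/D = 0.000391/0.421 = 0.000929. Haaland: 1/√f = -1.8 log₁₀[(0.000929/3.7)^1.11 + 6.9/1.829e+05] = -1.8 log₁₀[0.000101 + 3.77e-05] = 6.945, so f = 0.02073.
Total minor-loss coefficient ΣK = 4·0.35 + 1·0.54 = 1.94.
ΔP = [f·L/D + ΣK]·(ρV²/2) = [0.02073·38.5/0.421 + 1.94]·(1030·0.5231²/2) = [1.896 + 1.94]·140.9 = 540.5 Pa.
Head loss h_f = ΔP/(ρg) = 540.5/(1030·9.81) = 0.0535 m.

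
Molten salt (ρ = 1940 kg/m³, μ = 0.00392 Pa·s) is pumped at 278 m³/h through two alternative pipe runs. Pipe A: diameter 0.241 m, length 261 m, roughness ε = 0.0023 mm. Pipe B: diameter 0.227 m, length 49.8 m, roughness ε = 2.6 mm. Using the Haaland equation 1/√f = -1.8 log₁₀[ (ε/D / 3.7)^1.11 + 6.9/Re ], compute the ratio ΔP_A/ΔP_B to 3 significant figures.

Pipe A: V = Q/A = 0.07722/0.04562 = 1.693 m/s; Re = 2.019e+05; ε/D = 9.54e-06; Haaland → f = 0.01553; ΔP_A = f(L/D)(ρV²/2) = 4.674e+04 Pa.
Pipe B: V = Q/A = 0.07722/0.04047 = 1.908 m/s; Re = 2.144e+05; ε/D = 0.0115; Haaland → f = 0.04003; ΔP_B = f(L/D)(ρV²/2) = 3.101e+04 Pa.
ΔP_A/ΔP_B = 4.674e+04/3.101e+04 = 1.51.

ΔP_A/ΔP_B ≈ 1.51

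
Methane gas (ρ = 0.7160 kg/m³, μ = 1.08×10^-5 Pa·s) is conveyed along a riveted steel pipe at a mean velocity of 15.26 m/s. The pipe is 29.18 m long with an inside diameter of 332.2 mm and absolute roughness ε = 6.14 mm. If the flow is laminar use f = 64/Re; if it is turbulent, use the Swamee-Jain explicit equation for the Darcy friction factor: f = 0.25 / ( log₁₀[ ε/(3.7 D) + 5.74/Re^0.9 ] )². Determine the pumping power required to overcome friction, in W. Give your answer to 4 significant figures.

Reynolds number Re = ρVD/μ = 0.716 · 15.26 · 0.3322 / 1.08e-05 = 3.361e+05.
Re > 4000 → turbulent. Relative roughness ε/D = 0.00614/0.3322 = 0.0185. Swamee-Jain: f = 0.25/(log₁₀[0.0185/3.7 + 5.74/3.361e+05^0.9])² = 0.25/(log₁₀[0.005 + 6.1e-05])² = 0.25/(-2.296)² = 0.04742.
Darcy-Weisbach: ΔP = f(L/D)(ρV²/2) = 0.04742·(29.18/0.3322)·(0.716·15.26²/2) = 0.04742·87.84·83.37 = 347.2 Pa.
Q = V·A = 15.26·0.08667 = 1.323 m³/s.
Pumping power P = QΔP = 1.323·347.2 = 459.26 W = 459.3 W.

P ≈ 459.3 W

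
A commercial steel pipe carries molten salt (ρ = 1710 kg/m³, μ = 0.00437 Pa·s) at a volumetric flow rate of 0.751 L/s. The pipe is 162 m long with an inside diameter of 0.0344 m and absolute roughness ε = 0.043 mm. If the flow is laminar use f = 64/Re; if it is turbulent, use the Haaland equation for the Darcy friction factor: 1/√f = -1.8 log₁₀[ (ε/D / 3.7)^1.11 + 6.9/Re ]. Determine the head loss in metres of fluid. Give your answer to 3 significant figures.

Q = 0.751 L/s = 0.751/1000 = 0.000751 m³/s.
Cross-sectional area A = πD²/4 = π(0.0344)²/4 = 0.0009294 m²; mean velocity V = Q/A = 0.000751/0.0009294 = 0.808 m/s.
Reynolds number Re = ρVD/μ = 1710 · 0.808 · 0.0344 / 0.00437 = 1.088e+04.
Re > 4000 → turbulent. Relative roughness ε/D = 4.3e-05/0.0344 = 0.00125. Haaland: 1/√f = -1.8 log₁₀[(0.00125/3.7)^1.11 + 6.9/1.088e+04] = -1.8 log₁₀[0.00014 + 0.000634] = 5.6, so f = 0.03189.
Darcy-Weisbach: ΔP = f(L/D)(ρV²/2) = 0.03189·(162/0.0344)·(1710·0.808²/2) = 0.03189·4709·558.3 = 8.384e+04 Pa.
Head loss h_f = ΔP/(ρg) = 8.384e+04/(1710·9.81) = 5.00 m.

h_f ≈ 5.00 m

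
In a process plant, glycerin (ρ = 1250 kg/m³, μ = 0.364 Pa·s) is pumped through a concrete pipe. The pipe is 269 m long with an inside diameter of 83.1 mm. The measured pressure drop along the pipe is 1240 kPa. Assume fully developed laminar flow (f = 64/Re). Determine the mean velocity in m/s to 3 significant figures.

V ≈ 2.73 m/s

For laminar flow, f = 64/Re with Re = ρVD/μ, so Darcy-Weisbach reduces to ΔP = 32μLV/D². Solving for V: V = ΔP·D²/(32μL) = 1.24e+06·(0.0831)²/(32·0.364·269) = 2.733 m/s.
Check: Re = ρVD/μ = 1250·2.733·0.0831/0.364 = 779.9 < 2300, so the laminar assumption holds.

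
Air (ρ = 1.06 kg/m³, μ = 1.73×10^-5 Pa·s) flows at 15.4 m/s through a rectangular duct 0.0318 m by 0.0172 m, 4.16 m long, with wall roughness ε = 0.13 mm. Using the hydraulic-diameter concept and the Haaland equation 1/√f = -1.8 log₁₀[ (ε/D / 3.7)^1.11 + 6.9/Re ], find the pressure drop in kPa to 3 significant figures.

Hydraulic diameter D_h = 4A/P = 4·(0.0318·0.0172)/(2·(0.0318+0.0172)) = 0.002188/0.098 = 0.02232 m.
Re = ρVD_h/μ = 1.06·15.4·0.02232/1.73e-05 = 2.107e+04.
ε/D_h = 0.00013/0.02232 = 0.00582; Haaland gives 1/√f = -1.8 log₁₀[0.000774+0.000328] = 5.325, so f = 0.03527.
ΔP = f(L/D_h)(ρV²/2) = 0.03527·4.16/0.02232·125.7 = 826.1 Pa.
ΔP = 0.826 kPa.

ΔP ≈ 0.826 kPa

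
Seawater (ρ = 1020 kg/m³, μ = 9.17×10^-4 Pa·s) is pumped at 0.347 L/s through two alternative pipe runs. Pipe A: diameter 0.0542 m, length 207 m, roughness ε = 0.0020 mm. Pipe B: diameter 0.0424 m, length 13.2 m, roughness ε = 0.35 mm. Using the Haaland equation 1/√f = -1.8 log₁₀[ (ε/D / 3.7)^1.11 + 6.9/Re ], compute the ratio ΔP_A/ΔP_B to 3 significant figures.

Pipe A: V = Q/A = 0.000347/0.002307 = 0.1504 m/s; Re = 9067; ε/D = 3.69e-05; Haaland → f = 0.03177; ΔP_A = f(L/D)(ρV²/2) = 1400 Pa.
Pipe B: V = Q/A = 0.000347/0.001412 = 0.2458 m/s; Re = 1.159e+04; ε/D = 0.00825; Haaland → f = 0.0405; ΔP_B = f(L/D)(ρV²/2) = 388.3 Pa.
ΔP_A/ΔP_B = 1400/388.3 = 3.60.

ΔP_A/ΔP_B ≈ 3.60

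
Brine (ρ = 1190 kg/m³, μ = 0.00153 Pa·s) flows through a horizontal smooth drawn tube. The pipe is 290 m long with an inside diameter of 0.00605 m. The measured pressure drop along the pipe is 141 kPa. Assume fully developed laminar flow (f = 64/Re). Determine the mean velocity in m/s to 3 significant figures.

For laminar flow, f = 64/Re with Re = ρVD/μ, so Darcy-Weisbach reduces to ΔP = 32μLV/D². Solving for V: V = ΔP·D²/(32μL) = 1.41e+05·(0.00605)²/(32·0.00153·290) = 0.3635 m/s.
Check: Re = ρVD/μ = 1190·0.3635·0.00605/0.00153 = 1710 < 2300, so the laminar assumption holds.

V ≈ 0.363 m/s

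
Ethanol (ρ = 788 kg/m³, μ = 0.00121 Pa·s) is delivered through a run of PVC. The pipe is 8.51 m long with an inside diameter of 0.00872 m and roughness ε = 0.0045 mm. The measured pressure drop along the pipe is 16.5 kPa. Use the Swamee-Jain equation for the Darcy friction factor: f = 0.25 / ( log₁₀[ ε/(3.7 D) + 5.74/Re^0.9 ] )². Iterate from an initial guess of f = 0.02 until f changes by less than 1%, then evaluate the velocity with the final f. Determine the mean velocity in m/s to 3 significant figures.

V ≈ 1.09 m/s

Rearranging Darcy-Weisbach: V = √(2·ΔP·D/(f·L·ρ)). With ε/D = 4.5e-06/0.00872 = 0.000516, iterate starting from f = 0.02:
  f = 0.02 → V = √(2·1.65e+04·0.00872/(0.02·8.51·788)) = 1.465 m/s; Re = ρVD/μ = 8318; f → 0.03342
  f = 0.03342 → V = 1.133 m/s; Re = 6435; f → 0.03583
  f = 0.03583 → V = 1.094 m/s; Re = 6214; f → 0.03618
Converged (Δf/f < 1%). With the final f = 0.03618: V = √(2·1.65e+04·0.00872/(0.03618·8.51·788)) = 1.089 m/s.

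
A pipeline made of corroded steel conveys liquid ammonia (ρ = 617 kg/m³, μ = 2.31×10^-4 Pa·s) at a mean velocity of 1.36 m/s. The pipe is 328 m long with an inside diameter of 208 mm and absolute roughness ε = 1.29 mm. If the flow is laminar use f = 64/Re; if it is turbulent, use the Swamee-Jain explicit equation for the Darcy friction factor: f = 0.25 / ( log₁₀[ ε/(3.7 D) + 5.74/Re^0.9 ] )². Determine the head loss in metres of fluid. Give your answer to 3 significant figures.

Reynolds number Re = ρVD/μ = 617 · 1.36 · 0.208 / 0.000231 = 7.556e+05.
Re > 4000 → turbulent. Relative roughness ε/D = 0.00129/0.208 = 0.0062. Swamee-Jain: f = 0.25/(log₁₀[0.0062/3.7 + 5.74/7.556e+05^0.9])² = 0.25/(log₁₀[0.00168 + 2.94e-05])² = 0.25/(-2.768)² = 0.03263.
Darcy-Weisbach: ΔP = f(L/D)(ρV²/2) = 0.03263·(328/0.208)·(617·1.36²/2) = 0.03263·1577·570.6 = 2.936e+04 Pa.
Head loss h_f = ΔP/(ρg) = 2.936e+04/(617·9.81) = 4.85 m.

h_f ≈ 4.85 m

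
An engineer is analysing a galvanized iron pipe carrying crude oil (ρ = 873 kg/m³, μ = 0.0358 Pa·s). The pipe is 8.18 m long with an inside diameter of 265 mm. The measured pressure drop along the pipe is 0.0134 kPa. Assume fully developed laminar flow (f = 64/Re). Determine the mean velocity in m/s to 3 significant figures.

V ≈ 0.100 m/s

For laminar flow, f = 64/Re with Re = ρVD/μ, so Darcy-Weisbach reduces to ΔP = 32μLV/D². Solving for V: V = ΔP·D²/(32μL) = 13.4·(0.265)²/(32·0.0358·8.18) = 0.1004 m/s.
Check: Re = ρVD/μ = 873·0.1004·0.265/0.0358 = 648.9 < 2300, so the laminar assumption holds.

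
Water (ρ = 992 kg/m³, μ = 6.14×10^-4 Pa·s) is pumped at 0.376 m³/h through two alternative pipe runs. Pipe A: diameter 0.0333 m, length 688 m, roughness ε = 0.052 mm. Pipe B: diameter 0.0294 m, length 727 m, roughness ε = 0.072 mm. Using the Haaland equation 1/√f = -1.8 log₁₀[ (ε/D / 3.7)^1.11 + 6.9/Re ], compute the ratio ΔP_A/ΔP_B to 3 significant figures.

ΔP_A/ΔP_B ≈ 0.509

Pipe A: V = Q/A = 0.0001044/0.0008709 = 0.1199 m/s; Re = 6452; ε/D = 0.00156; Haaland → f = 0.03661; ΔP_A = f(L/D)(ρV²/2) = 5396 Pa.
Pipe B: V = Q/A = 0.0001044/0.0006789 = 0.1539 m/s; Re = 7308; ε/D = 0.00245; Haaland → f = 0.03653; ΔP_B = f(L/D)(ρV²/2) = 1.061e+04 Pa.
ΔP_A/ΔP_B = 5396/1.061e+04 = 0.509.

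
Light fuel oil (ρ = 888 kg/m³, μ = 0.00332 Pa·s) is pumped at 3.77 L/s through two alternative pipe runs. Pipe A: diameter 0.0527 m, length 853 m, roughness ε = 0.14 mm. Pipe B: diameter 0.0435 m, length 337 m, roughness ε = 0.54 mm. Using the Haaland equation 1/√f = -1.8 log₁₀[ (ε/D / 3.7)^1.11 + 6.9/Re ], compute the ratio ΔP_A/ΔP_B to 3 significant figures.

Pipe A: V = Q/A = 0.00377/0.002181 = 1.728 m/s; Re = 2.436e+04; ε/D = 0.00266; Haaland → f = 0.02983; ΔP_A = f(L/D)(ρV²/2) = 6.403e+05 Pa.
Pipe B: V = Q/A = 0.00377/0.001486 = 2.537 m/s; Re = 2.951e+04; ε/D = 0.0124; Haaland → f = 0.04255; ΔP_B = f(L/D)(ρV²/2) = 9.418e+05 Pa.
ΔP_A/ΔP_B = 6.403e+05/9.418e+05 = 0.680.

ΔP_A/ΔP_B ≈ 0.680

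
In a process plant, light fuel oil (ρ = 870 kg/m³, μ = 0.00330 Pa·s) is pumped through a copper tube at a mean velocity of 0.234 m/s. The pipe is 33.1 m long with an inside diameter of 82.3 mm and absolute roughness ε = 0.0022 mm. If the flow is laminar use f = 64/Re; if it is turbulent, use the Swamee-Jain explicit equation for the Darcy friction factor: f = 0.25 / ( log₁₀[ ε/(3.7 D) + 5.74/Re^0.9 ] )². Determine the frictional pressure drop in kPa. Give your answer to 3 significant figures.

ΔP ≈ 0.361 kPa

Reynolds number Re = ρVD/μ = 870 · 0.234 · 0.0823 / 0.0033 = 5077.
Re > 4000 → turbulent. Relative roughness ε/D = 2.2e-06/0.0823 = 2.67e-05. Swamee-Jain: f = 0.25/(log₁₀[2.67e-05/3.7 + 5.74/5077^0.9])² = 0.25/(log₁₀[7.22e-06 + 0.00265])² = 0.25/(-2.575)² = 0.0377.
Darcy-Weisbach: ΔP = f(L/D)(ρV²/2) = 0.0377·(33.1/0.0823)·(870·0.234²/2) = 0.0377·402.2·23.82 = 361.2 Pa.
ΔP = 361.2 Pa = 0.361 kPa.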